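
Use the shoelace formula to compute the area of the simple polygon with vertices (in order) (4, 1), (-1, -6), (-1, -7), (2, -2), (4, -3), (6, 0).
Area = 10

Shoelace formula: Area = (1/2) |Σ_i (x_i · y_{i+1} − x_{i+1} · y_i)| (indices mod n). Compute each cross term:
  (4)(-6) − (-1)(1) = -23
  (-1)(-7) − (-1)(-6) = 1
  (-1)(-2) − (2)(-7) = 16
  (2)(-3) − (4)(-2) = 2
  (4)(0) − (6)(-3) = 18
  (6)(1) − (4)(0) = 6
Sum = 20, so (signed) Area = 20/2 = 10, |Area| = 10.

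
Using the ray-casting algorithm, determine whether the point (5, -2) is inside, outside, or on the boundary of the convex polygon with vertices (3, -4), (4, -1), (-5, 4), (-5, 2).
The point (5, -2) lies strictly outside the polygon

Cast a horizontal ray to the right from the query point and count how many polygon edges it crosses (each edge strictly once or zero times, handled with the usual half-open convention). 
Parity of crossings → even ⇒ outside.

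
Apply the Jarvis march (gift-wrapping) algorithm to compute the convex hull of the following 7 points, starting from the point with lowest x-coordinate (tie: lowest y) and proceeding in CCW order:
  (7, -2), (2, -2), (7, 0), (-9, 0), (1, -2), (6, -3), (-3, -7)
Hull (CCW) = [(-9, 0), (-3, -7), (6, -3), (7, -2), (7, 0)]

Jarvis march: at each step, from the current hull vertex p, select the next vertex q as the point such that every other point lies strictly to the left of (or on) the directed line p → q. (Equivalently: for every other point r, the cross product (q − p) × (r − p) ≥ 0.)
Starting point (lowest x, tie lowest y): (-9, 0). Wrap until returning to start. Resulting hull: (-9, 0), (-3, -7), (6, -3), (7, -2), (7, 0).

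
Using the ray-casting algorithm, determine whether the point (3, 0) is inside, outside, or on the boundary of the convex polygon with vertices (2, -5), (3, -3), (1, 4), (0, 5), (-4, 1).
The point (3, 0) lies strictly outside the polygon

Cast a horizontal ray to the right from the query point and count how many polygon edges it crosses (each edge strictly once or zero times, handled with the usual half-open convention). 
Parity of crossings → even ⇒ outside.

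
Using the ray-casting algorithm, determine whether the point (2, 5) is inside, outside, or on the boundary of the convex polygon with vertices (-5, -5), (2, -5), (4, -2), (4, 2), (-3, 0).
The point (2, 5) lies strictly outside the polygon

Cast a horizontal ray to the right from the query point and count how many polygon edges it crosses (each edge strictly once or zero times, handled with the usual half-open convention). 
Parity of crossings → even ⇒ outside.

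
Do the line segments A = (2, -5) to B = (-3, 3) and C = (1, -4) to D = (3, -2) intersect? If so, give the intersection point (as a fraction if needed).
Yes; intersection at (16/13, -49/13) (t = 2/13 on AB, s = 3/26 on CD)

Parametrize AB as A + t(B − A) = (2 + -5 t, -5 + 8 t) and CD as C + s(D − C) = (1 + 2 s, -4 + 2 s). Solve the linear system for (t, s). Determinant = 26 ≠ 0, so a unique intersection of the containing lines exists. Solution: t = 2/13, s = 3/26 — both in [0, 1], so the segments cross. Intersection point: (16/13, -49/13).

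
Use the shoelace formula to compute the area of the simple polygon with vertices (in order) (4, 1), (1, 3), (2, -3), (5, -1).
Area = 12

Shoelace formula: Area = (1/2) |Σ_i (x_i · y_{i+1} − x_{i+1} · y_i)| (indices mod n). Compute each cross term:
  (4)(3) − (1)(1) = 11
  (1)(-3) − (2)(3) = -9
  (2)(-1) − (5)(-3) = 13
  (5)(1) − (4)(-1) = 9
Sum = 24, so (signed) Area = 24/2 = 12, |Area| = 12.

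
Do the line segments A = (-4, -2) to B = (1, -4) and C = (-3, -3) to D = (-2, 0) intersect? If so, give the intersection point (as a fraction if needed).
Yes; intersection at (-48/17, -42/17) (t = 4/17 on AB, s = 3/17 on CD)

Parametrize AB as A + t(B − A) = (-4 + 5 t, -2 + -2 t) and CD as C + s(D − C) = (-3 + 1 s, -3 + 3 s). Solve the linear system for (t, s). Determinant = -17 ≠ 0, so a unique intersection of the containing lines exists. Solution: t = 4/17, s = 3/17 — both in [0, 1], so the segments cross. Intersection point: (-48/17, -42/17).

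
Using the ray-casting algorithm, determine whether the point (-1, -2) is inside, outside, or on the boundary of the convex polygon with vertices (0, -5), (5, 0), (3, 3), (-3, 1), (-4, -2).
The point (-1, -2) lies strictly inside the polygon

Cast a horizontal ray to the right from the query point and count how many polygon edges it crosses (each edge strictly once or zero times, handled with the usual half-open convention). 
Parity of crossings → odd ⇒ inside.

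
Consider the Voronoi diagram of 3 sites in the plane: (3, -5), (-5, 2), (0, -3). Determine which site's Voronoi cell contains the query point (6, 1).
Nearest site = (3, -5)

The Voronoi cell of site s contains exactly those query points closer to s than to any other site. Compute squared distances from q = (6, 1) to each site:
  (3 − 6)² + (-5 − 1)² = 45
  (0 − 6)² + (-3 − 1)² = 52
  (-5 − 6)² + (2 − 1)² = 122
Minimum is attained by (3, -5), so q lies in its Voronoi cell.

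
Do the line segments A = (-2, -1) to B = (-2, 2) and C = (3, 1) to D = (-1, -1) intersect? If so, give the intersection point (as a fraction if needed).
No (intersection of containing lines falls outside at least one segment)

Parametrize and solve: t = -1/6, s = 5/4. At least one of these is outside [0, 1], so the segments do not intersect.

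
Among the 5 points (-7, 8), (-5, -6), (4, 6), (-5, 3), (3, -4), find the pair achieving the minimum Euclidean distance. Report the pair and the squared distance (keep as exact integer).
Pair = ((-7, 8), (-5, 3)); squared distance = 29

Compute all C(5, 2) = 10 pairwise squared distances (x_i − x_j)² + (y_i − y_j)². The minimum is 29, attained by the pair ((-7, 8), (-5, 3)).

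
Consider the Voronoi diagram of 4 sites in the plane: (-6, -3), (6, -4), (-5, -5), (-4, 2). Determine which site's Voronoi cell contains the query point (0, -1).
Nearest site = (-4, 2)

The Voronoi cell of site s contains exactly those query points closer to s than to any other site. Compute squared distances from q = (0, -1) to each site:
  (-4 − 0)² + (2 − -1)² = 25
  (-6 − 0)² + (-3 − -1)² = 40
  (-5 − 0)² + (-5 − -1)² = 41
  (6 − 0)² + (-4 − -1)² = 45
Minimum is attained by (-4, 2), so q lies in its Voronoi cell.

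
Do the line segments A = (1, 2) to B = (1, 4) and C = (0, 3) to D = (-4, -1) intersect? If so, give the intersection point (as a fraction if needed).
No (intersection of containing lines falls outside at least one segment)

Parametrize and solve: t = 1, s = -1/4. At least one of these is outside [0, 1], so the segments do not intersect.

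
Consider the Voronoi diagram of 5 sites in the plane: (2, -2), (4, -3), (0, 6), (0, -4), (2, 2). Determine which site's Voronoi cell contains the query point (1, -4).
Nearest site = (0, -4)

The Voronoi cell of site s contains exactly those query points closer to s than to any other site. Compute squared distances from q = (1, -4) to each site:
  (0 − 1)² + (-4 − -4)² = 1
  (2 − 1)² + (-2 − -4)² = 5
  (4 − 1)² + (-3 − -4)² = 10
  (2 − 1)² + (2 − -4)² = 37
  (0 − 1)² + (6 − -4)² = 101
Minimum is attained by (0, -4), so q lies in its Voronoi cell.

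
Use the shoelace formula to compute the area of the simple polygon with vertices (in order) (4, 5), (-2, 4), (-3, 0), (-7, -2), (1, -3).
Area = 42

Shoelace formula: Area = (1/2) |Σ_i (x_i · y_{i+1} − x_{i+1} · y_i)| (indices mod n). Compute each cross term:
  (4)(4) − (-2)(5) = 26
  (-2)(0) − (-3)(4) = 12
  (-3)(-2) − (-7)(0) = 6
  (-7)(-3) − (1)(-2) = 23
  (1)(5) − (4)(-3) = 17
Sum = 84, so (signed) Area = 84/2 = 42, |Area| = 42.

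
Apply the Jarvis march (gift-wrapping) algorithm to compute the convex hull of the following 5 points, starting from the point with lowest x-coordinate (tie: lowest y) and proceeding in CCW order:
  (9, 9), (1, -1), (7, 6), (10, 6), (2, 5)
Hull (CCW) = [(1, -1), (10, 6), (9, 9), (2, 5)]

Jarvis march: at each step, from the current hull vertex p, select the next vertex q as the point such that every other point lies strictly to the left of (or on) the directed line p → q. (Equivalently: for every other point r, the cross product (q − p) × (r − p) ≥ 0.)
Starting point (lowest x, tie lowest y): (1, -1). Wrap until returning to start. Resulting hull: (1, -1), (10, 6), (9, 9), (2, 5).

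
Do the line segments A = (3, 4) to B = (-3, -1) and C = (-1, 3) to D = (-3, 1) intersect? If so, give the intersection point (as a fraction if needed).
No (intersection of containing lines falls outside at least one segment)

Parametrize and solve: t = 3, s = 7. At least one of these is outside [0, 1], so the segments do not intersect.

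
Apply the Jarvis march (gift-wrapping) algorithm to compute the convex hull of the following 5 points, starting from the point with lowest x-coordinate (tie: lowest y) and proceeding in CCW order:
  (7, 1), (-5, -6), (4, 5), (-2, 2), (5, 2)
Hull (CCW) = [(-5, -6), (7, 1), (4, 5), (-2, 2)]

Jarvis march: at each step, from the current hull vertex p, select the next vertex q as the point such that every other point lies strictly to the left of (or on) the directed line p → q. (Equivalently: for every other point r, the cross product (q − p) × (r − p) ≥ 0.)
Starting point (lowest x, tie lowest y): (-5, -6). Wrap until returning to start. Resulting hull: (-5, -6), (7, 1), (4, 5), (-2, 2).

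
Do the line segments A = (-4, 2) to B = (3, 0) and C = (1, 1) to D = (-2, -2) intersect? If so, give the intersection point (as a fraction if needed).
Yes; intersection at (2/3, 2/3) (t = 2/3 on AB, s = 1/9 on CD)

Parametrize AB as A + t(B − A) = (-4 + 7 t, 2 + -2 t) and CD as C + s(D − C) = (1 + -3 s, 1 + -3 s). Solve the linear system for (t, s). Determinant = 27 ≠ 0, so a unique intersection of the containing lines exists. Solution: t = 2/3, s = 1/9 — both in [0, 1], so the segments cross. Intersection point: (2/3, 2/3).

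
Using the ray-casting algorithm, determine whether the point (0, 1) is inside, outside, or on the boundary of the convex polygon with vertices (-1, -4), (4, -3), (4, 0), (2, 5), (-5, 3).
The point (0, 1) lies strictly inside the polygon

Cast a horizontal ray to the right from the query point and count how many polygon edges it crosses (each edge strictly once or zero times, handled with the usual half-open convention). 
Parity of crossings → odd ⇒ inside.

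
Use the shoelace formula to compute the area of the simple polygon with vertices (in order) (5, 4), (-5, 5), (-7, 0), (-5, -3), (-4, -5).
Area = 123/2

Shoelace formula: Area = (1/2) |Σ_i (x_i · y_{i+1} − x_{i+1} · y_i)| (indices mod n). Compute each cross term:
  (5)(5) − (-5)(4) = 45
  (-5)(0) − (-7)(5) = 35
  (-7)(-3) − (-5)(0) = 21
  (-5)(-5) − (-4)(-3) = 13
  (-4)(4) − (5)(-5) = 9
Sum = 123, so (signed) Area = 123/2 = 123/2, |Area| = 123/2.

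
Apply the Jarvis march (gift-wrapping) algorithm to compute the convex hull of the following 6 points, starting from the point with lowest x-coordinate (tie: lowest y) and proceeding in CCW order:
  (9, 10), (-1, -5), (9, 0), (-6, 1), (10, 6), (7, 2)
Hull (CCW) = [(-6, 1), (-1, -5), (9, 0), (10, 6), (9, 10)]

Jarvis march: at each step, from the current hull vertex p, select the next vertex q as the point such that every other point lies strictly to the left of (or on) the directed line p → q. (Equivalently: for every other point r, the cross product (q − p) × (r − p) ≥ 0.)
Starting point (lowest x, tie lowest y): (-6, 1). Wrap until returning to start. Resulting hull: (-6, 1), (-1, -5), (9, 0), (10, 6), (9, 10).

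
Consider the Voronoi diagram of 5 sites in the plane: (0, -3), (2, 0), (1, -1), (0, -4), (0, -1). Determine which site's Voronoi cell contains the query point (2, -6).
Nearest site = (0, -4)

The Voronoi cell of site s contains exactly those query points closer to s than to any other site. Compute squared distances from q = (2, -6) to each site:
  (0 − 2)² + (-4 − -6)² = 8
  (0 − 2)² + (-3 − -6)² = 13
  (1 − 2)² + (-1 − -6)² = 26
  (0 − 2)² + (-1 − -6)² = 29
  (2 − 2)² + (0 − -6)² = 36
Minimum is attained by (0, -4), so q lies in its Voronoi cell.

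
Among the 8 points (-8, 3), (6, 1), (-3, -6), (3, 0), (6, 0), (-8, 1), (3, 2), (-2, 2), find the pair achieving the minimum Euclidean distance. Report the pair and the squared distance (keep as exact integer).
Pair = ((6, 1), (6, 0)); squared distance = 1

Compute all C(8, 2) = 28 pairwise squared distances (x_i − x_j)² + (y_i − y_j)². The minimum is 1, attained by the pair ((6, 1), (6, 0)).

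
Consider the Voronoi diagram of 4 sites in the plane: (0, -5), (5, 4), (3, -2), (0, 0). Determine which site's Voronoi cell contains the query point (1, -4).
Nearest site = (0, -5)

The Voronoi cell of site s contains exactly those query points closer to s than to any other site. Compute squared distances from q = (1, -4) to each site:
  (0 − 1)² + (-5 − -4)² = 2
  (3 − 1)² + (-2 − -4)² = 8
  (0 − 1)² + (0 − -4)² = 17
  (5 − 1)² + (4 − -4)² = 80
Minimum is attained by (0, -5), so q lies in its Voronoi cell.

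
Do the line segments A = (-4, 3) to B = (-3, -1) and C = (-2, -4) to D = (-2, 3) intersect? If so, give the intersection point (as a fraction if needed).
No (intersection of containing lines falls outside at least one segment)

Parametrize and solve: t = 2, s = -1/7. At least one of these is outside [0, 1], so the segments do not intersect.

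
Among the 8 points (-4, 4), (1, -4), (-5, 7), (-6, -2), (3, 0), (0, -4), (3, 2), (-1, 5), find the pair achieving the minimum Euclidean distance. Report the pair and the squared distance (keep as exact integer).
Pair = ((1, -4), (0, -4)); squared distance = 1

Compute all C(8, 2) = 28 pairwise squared distances (x_i − x_j)² + (y_i − y_j)². The minimum is 1, attained by the pair ((1, -4), (0, -4)).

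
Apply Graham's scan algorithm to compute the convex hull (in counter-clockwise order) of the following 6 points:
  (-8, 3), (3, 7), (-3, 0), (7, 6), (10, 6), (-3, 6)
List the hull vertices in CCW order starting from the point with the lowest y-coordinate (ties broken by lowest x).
Hull (CCW) = [(-3, 0), (10, 6), (3, 7), (-3, 6), (-8, 3)]

Graham scan procedure:
  1. Find the pivot p₀ = point with lowest y (tie → lowest x): (-3, 0).
  2. Sort the remaining points by polar angle around p₀.
  3. Walk through sorted points, maintaining a stack; pop the top while the last three entries make a non-left turn (cross product ≤ 0).
  4. Final stack is the convex hull in CCW order: (-3, 0), (10, 6), (3, 7), (-3, 6), (-8, 3).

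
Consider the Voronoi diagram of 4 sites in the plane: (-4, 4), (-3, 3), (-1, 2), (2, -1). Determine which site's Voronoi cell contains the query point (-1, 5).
Nearest site = (-3, 3)

The Voronoi cell of site s contains exactly those query points closer to s than to any other site. Compute squared distances from q = (-1, 5) to each site:
  (-3 − -1)² + (3 − 5)² = 8
  (-1 − -1)² + (2 − 5)² = 9
  (-4 − -1)² + (4 − 5)² = 10
  (2 − -1)² + (-1 − 5)² = 45
Minimum is attained by (-3, 3), so q lies in its Voronoi cell.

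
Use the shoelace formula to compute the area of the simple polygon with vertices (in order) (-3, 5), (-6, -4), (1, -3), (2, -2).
Area = 36

Shoelace formula: Area = (1/2) |Σ_i (x_i · y_{i+1} − x_{i+1} · y_i)| (indices mod n). Compute each cross term:
  (-3)(-4) − (-6)(5) = 42
  (-6)(-3) − (1)(-4) = 22
  (1)(-2) − (2)(-3) = 4
  (2)(5) − (-3)(-2) = 4
Sum = 72, so (signed) Area = 72/2 = 36, |Area| = 36.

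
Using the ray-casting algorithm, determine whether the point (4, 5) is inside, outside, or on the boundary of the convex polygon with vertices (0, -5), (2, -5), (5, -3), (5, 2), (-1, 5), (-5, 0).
The point (4, 5) lies strictly outside the polygon

Cast a horizontal ray to the right from the query point and count how many polygon edges it crosses (each edge strictly once or zero times, handled with the usual half-open convention). 
Parity of crossings → even ⇒ outside.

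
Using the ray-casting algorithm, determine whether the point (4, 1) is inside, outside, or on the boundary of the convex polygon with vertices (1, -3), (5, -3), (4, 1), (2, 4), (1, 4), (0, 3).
The point (4, 1) lies on the polygon boundary

Boundary check: the query satisfies the collinearity and bounding-box conditions for some polygon edge, so it lies exactly on the boundary.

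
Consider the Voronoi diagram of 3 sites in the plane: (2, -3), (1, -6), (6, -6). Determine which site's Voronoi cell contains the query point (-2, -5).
Nearest site = (1, -6)

The Voronoi cell of site s contains exactly those query points closer to s than to any other site. Compute squared distances from q = (-2, -5) to each site:
  (1 − -2)² + (-6 − -5)² = 10
  (2 − -2)² + (-3 − -5)² = 20
  (6 − -2)² + (-6 − -5)² = 65
Minimum is attained by (1, -6), so q lies in its Voronoi cell.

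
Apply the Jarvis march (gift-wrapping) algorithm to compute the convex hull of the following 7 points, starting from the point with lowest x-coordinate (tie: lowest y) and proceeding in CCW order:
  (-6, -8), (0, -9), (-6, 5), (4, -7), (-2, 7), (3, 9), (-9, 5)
Hull (CCW) = [(-9, 5), (-6, -8), (0, -9), (4, -7), (3, 9)]

Jarvis march: at each step, from the current hull vertex p, select the next vertex q as the point such that every other point lies strictly to the left of (or on) the directed line p → q. (Equivalently: for every other point r, the cross product (q − p) × (r − p) ≥ 0.)
Starting point (lowest x, tie lowest y): (-9, 5). Wrap until returning to start. Resulting hull: (-9, 5), (-6, -8), (0, -9), (4, -7), (3, 9).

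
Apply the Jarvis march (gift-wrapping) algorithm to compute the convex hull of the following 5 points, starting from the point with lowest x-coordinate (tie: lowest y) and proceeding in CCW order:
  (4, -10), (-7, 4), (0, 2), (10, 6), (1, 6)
Hull (CCW) = [(-7, 4), (4, -10), (10, 6), (1, 6)]

Jarvis march: at each step, from the current hull vertex p, select the next vertex q as the point such that every other point lies strictly to the left of (or on) the directed line p → q. (Equivalently: for every other point r, the cross product (q − p) × (r − p) ≥ 0.)
Starting point (lowest x, tie lowest y): (-7, 4). Wrap until returning to start. Resulting hull: (-7, 4), (4, -10), (10, 6), (1, 6).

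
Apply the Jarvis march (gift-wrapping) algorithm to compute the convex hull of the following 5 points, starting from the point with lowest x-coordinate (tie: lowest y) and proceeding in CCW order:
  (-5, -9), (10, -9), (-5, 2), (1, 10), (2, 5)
Hull (CCW) = [(-5, -9), (10, -9), (1, 10), (-5, 2)]

Jarvis march: at each step, from the current hull vertex p, select the next vertex q as the point such that every other point lies strictly to the left of (or on) the directed line p → q. (Equivalently: for every other point r, the cross product (q − p) × (r − p) ≥ 0.)
Starting point (lowest x, tie lowest y): (-5, -9). Wrap until returning to start. Resulting hull: (-5, -9), (10, -9), (1, 10), (-5, 2).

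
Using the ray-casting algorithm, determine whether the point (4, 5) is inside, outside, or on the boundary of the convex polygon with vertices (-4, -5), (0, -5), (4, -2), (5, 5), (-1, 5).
The point (4, 5) lies on the polygon boundary

Boundary check: the query satisfies the collinearity and bounding-box conditions for some polygon edge, so it lies exactly on the boundary.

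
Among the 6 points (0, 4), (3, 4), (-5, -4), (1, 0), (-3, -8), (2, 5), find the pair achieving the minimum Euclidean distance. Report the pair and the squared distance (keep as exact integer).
Pair = ((3, 4), (2, 5)); squared distance = 2

Compute all C(6, 2) = 15 pairwise squared distances (x_i − x_j)² + (y_i − y_j)². The minimum is 2, attained by the pair ((3, 4), (2, 5)).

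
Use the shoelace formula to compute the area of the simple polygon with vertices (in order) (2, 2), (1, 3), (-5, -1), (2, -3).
Area = 45/2

Shoelace formula: Area = (1/2) |Σ_i (x_i · y_{i+1} − x_{i+1} · y_i)| (indices mod n). Compute each cross term:
  (2)(3) − (1)(2) = 4
  (1)(-1) − (-5)(3) = 14
  (-5)(-3) − (2)(-1) = 17
  (2)(2) − (2)(-3) = 10
Sum = 45, so (signed) Area = 45/2 = 45/2, |Area| = 45/2.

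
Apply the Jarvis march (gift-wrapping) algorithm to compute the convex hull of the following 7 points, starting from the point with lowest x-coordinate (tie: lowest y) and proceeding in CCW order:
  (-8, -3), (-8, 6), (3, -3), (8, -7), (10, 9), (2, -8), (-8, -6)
Hull (CCW) = [(-8, -6), (2, -8), (8, -7), (10, 9), (-8, 6)]

Jarvis march: at each step, from the current hull vertex p, select the next vertex q as the point such that every other point lies strictly to the left of (or on) the directed line p → q. (Equivalently: for every other point r, the cross product (q − p) × (r − p) ≥ 0.)
Starting point (lowest x, tie lowest y): (-8, -6). Wrap until returning to start. Resulting hull: (-8, -6), (2, -8), (8, -7), (10, 9), (-8, 6).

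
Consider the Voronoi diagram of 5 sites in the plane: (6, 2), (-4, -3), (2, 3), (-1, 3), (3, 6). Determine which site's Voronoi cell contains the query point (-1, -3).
Nearest site = (-4, -3)

The Voronoi cell of site s contains exactly those query points closer to s than to any other site. Compute squared distances from q = (-1, -3) to each site:
  (-4 − -1)² + (-3 − -3)² = 9
  (-1 − -1)² + (3 − -3)² = 36
  (2 − -1)² + (3 − -3)² = 45
  (6 − -1)² + (2 − -3)² = 74
  (3 − -1)² + (6 − -3)² = 97
Minimum is attained by (-4, -3), so q lies in its Voronoi cell.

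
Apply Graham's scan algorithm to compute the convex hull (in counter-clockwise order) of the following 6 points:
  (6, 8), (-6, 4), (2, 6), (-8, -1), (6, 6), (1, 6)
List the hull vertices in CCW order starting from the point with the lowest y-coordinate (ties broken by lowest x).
Hull (CCW) = [(-8, -1), (6, 6), (6, 8), (-6, 4)]

Graham scan procedure:
  1. Find the pivot p₀ = point with lowest y (tie → lowest x): (-8, -1).
  2. Sort the remaining points by polar angle around p₀.
  3. Walk through sorted points, maintaining a stack; pop the top while the last three entries make a non-left turn (cross product ≤ 0).
  4. Final stack is the convex hull in CCW order: (-8, -1), (6, 6), (6, 8), (-6, 4).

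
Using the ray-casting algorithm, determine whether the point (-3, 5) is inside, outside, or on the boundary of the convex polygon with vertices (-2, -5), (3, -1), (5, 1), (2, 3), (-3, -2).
The point (-3, 5) lies strictly outside the polygon

Cast a horizontal ray to the right from the query point and count how many polygon edges it crosses (each edge strictly once or zero times, handled with the usual half-open convention). 
Parity of crossings → even ⇒ outside.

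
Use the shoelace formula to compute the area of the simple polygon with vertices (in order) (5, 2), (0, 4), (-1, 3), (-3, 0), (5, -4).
Area = 75/2

Shoelace formula: Area = (1/2) |Σ_i (x_i · y_{i+1} − x_{i+1} · y_i)| (indices mod n). Compute each cross term:
  (5)(4) − (0)(2) = 20
  (0)(3) − (-1)(4) = 4
  (-1)(0) − (-3)(3) = 9
  (-3)(-4) − (5)(0) = 12
  (5)(2) − (5)(-4) = 30
Sum = 75, so (signed) Area = 75/2 = 75/2, |Area| = 75/2.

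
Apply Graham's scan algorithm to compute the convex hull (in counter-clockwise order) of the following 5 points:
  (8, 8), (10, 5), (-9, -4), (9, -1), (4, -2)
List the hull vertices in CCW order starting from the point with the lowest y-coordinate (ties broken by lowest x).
Hull (CCW) = [(-9, -4), (4, -2), (9, -1), (10, 5), (8, 8)]

Graham scan procedure:
  1. Find the pivot p₀ = point with lowest y (tie → lowest x): (-9, -4).
  2. Sort the remaining points by polar angle around p₀.
  3. Walk through sorted points, maintaining a stack; pop the top while the last three entries make a non-left turn (cross product ≤ 0).
  4. Final stack is the convex hull in CCW order: (-9, -4), (4, -2), (9, -1), (10, 5), (8, 8).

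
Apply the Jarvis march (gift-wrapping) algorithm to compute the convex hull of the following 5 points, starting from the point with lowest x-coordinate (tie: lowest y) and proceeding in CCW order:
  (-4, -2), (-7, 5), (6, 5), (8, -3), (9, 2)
Hull (CCW) = [(-7, 5), (-4, -2), (8, -3), (9, 2), (6, 5)]

Jarvis march: at each step, from the current hull vertex p, select the next vertex q as the point such that every other point lies strictly to the left of (or on) the directed line p → q. (Equivalently: for every other point r, the cross product (q − p) × (r − p) ≥ 0.)
Starting point (lowest x, tie lowest y): (-7, 5). Wrap until returning to start. Resulting hull: (-7, 5), (-4, -2), (8, -3), (9, 2), (6, 5).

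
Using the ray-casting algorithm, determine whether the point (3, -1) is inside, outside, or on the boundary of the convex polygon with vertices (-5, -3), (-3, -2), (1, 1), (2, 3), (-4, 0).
The point (3, -1) lies strictly outside the polygon

Cast a horizontal ray to the right from the query point and count how many polygon edges it crosses (each edge strictly once or zero times, handled with the usual half-open convention). 
Parity of crossings → even ⇒ outside.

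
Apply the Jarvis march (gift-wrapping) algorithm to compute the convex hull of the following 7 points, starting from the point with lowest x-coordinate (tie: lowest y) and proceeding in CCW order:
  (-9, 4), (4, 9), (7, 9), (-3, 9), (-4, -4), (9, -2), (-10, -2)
Hull (CCW) = [(-10, -2), (-4, -4), (9, -2), (7, 9), (-3, 9), (-9, 4)]

Jarvis march: at each step, from the current hull vertex p, select the next vertex q as the point such that every other point lies strictly to the left of (or on) the directed line p → q. (Equivalently: for every other point r, the cross product (q − p) × (r − p) ≥ 0.)
Starting point (lowest x, tie lowest y): (-10, -2). Wrap until returning to start. Resulting hull: (-10, -2), (-4, -4), (9, -2), (7, 9), (-3, 9), (-9, 4).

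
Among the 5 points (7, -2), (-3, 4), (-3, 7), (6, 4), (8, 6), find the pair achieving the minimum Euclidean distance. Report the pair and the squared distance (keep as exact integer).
Pair = ((6, 4), (8, 6)); squared distance = 8

Compute all C(5, 2) = 10 pairwise squared distances (x_i − x_j)² + (y_i − y_j)². The minimum is 8, attained by the pair ((6, 4), (8, 6)).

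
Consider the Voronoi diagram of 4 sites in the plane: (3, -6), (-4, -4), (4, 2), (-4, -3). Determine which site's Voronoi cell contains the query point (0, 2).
Nearest site = (4, 2)

The Voronoi cell of site s contains exactly those query points closer to s than to any other site. Compute squared distances from q = (0, 2) to each site:
  (4 − 0)² + (2 − 2)² = 16
  (-4 − 0)² + (-3 − 2)² = 41
  (-4 − 0)² + (-4 − 2)² = 52
  (3 − 0)² + (-6 − 2)² = 73
Minimum is attained by (4, 2), so q lies in its Voronoi cell.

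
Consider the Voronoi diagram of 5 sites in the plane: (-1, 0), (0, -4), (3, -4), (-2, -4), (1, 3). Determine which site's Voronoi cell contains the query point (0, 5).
Nearest site = (1, 3)

The Voronoi cell of site s contains exactly those query points closer to s than to any other site. Compute squared distances from q = (0, 5) to each site:
  (1 − 0)² + (3 − 5)² = 5
  (-1 − 0)² + (0 − 5)² = 26
  (0 − 0)² + (-4 − 5)² = 81
  (-2 − 0)² + (-4 − 5)² = 85
  (3 − 0)² + (-4 − 5)² = 90
Minimum is attained by (1, 3), so q lies in its Voronoi cell.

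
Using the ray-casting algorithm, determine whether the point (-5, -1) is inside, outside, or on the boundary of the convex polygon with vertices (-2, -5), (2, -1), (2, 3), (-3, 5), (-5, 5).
The point (-5, -1) lies strictly outside the polygon

Cast a horizontal ray to the right from the query point and count how many polygon edges it crosses (each edge strictly once or zero times, handled with the usual half-open convention). 
Parity of crossings → even ⇒ outside.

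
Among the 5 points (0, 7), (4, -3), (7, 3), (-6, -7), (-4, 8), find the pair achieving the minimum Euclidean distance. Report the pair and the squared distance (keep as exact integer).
Pair = ((0, 7), (-4, 8)); squared distance = 17

Compute all C(5, 2) = 10 pairwise squared distances (x_i − x_j)² + (y_i − y_j)². The minimum is 17, attained by the pair ((0, 7), (-4, 8)).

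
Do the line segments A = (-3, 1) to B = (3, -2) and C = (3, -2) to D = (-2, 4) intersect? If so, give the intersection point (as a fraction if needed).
Yes; intersection at (3, -2) (t = 1 on AB, s = 0 on CD)

Parametrize AB as A + t(B − A) = (-3 + 6 t, 1 + -3 t) and CD as C + s(D − C) = (3 + -5 s, -2 + 6 s). Solve the linear system for (t, s). Determinant = -21 ≠ 0, so a unique intersection of the containing lines exists. Solution: t = 1, s = 0 — both in [0, 1], so the segments cross. Intersection point: (3, -2).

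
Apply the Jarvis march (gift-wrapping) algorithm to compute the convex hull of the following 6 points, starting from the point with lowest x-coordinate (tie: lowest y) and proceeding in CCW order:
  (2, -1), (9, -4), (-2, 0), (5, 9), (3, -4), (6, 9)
Hull (CCW) = [(-2, 0), (3, -4), (9, -4), (6, 9), (5, 9)]

Jarvis march: at each step, from the current hull vertex p, select the next vertex q as the point such that every other point lies strictly to the left of (or on) the directed line p → q. (Equivalently: for every other point r, the cross product (q − p) × (r − p) ≥ 0.)
Starting point (lowest x, tie lowest y): (-2, 0). Wrap until returning to start. Resulting hull: (-2, 0), (3, -4), (9, -4), (6, 9), (5, 9).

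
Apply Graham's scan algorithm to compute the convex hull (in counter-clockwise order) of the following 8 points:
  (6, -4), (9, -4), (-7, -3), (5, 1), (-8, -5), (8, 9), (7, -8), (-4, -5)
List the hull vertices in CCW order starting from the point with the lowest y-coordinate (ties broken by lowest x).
Hull (CCW) = [(7, -8), (9, -4), (8, 9), (-7, -3), (-8, -5)]

Graham scan procedure:
  1. Find the pivot p₀ = point with lowest y (tie → lowest x): (7, -8).
  2. Sort the remaining points by polar angle around p₀.
  3. Walk through sorted points, maintaining a stack; pop the top while the last three entries make a non-left turn (cross product ≤ 0).
  4. Final stack is the convex hull in CCW order: (7, -8), (9, -4), (8, 9), (-7, -3), (-8, -5).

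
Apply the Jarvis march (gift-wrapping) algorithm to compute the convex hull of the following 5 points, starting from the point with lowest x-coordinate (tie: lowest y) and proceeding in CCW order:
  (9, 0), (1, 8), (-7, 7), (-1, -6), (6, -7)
Hull (CCW) = [(-7, 7), (-1, -6), (6, -7), (9, 0), (1, 8)]

Jarvis march: at each step, from the current hull vertex p, select the next vertex q as the point such that every other point lies strictly to the left of (or on) the directed line p → q. (Equivalently: for every other point r, the cross product (q − p) × (r − p) ≥ 0.)
Starting point (lowest x, tie lowest y): (-7, 7). Wrap until returning to start. Resulting hull: (-7, 7), (-1, -6), (6, -7), (9, 0), (1, 8).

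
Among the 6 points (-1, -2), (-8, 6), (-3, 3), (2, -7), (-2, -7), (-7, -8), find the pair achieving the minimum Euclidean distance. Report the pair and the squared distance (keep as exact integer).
Pair = ((2, -7), (-2, -7)); squared distance = 16

Compute all C(6, 2) = 15 pairwise squared distances (x_i − x_j)² + (y_i − y_j)². The minimum is 16, attained by the pair ((2, -7), (-2, -7)).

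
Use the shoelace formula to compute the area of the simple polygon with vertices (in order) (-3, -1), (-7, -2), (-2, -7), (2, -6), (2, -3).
Area = 65/2

Shoelace formula: Area = (1/2) |Σ_i (x_i · y_{i+1} − x_{i+1} · y_i)| (indices mod n). Compute each cross term:
  (-3)(-2) − (-7)(-1) = -1
  (-7)(-7) − (-2)(-2) = 45
  (-2)(-6) − (2)(-7) = 26
  (2)(-3) − (2)(-6) = 6
  (2)(-1) − (-3)(-3) = -11
Sum = 65, so (signed) Area = 65/2 = 65/2, |Area| = 65/2.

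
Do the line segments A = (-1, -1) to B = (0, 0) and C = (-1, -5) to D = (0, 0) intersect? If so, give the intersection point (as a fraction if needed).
Yes; intersection at (0, 0) (t = 1 on AB, s = 1 on CD)

Parametrize AB as A + t(B − A) = (-1 + 1 t, -1 + 1 t) and CD as C + s(D − C) = (-1 + 1 s, -5 + 5 s). Solve the linear system for (t, s). Determinant = -4 ≠ 0, so a unique intersection of the containing lines exists. Solution: t = 1, s = 1 — both in [0, 1], so the segments cross. Intersection point: (0, 0).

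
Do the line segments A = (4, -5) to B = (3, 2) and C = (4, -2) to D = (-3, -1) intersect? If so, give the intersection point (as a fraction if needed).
Yes; intersection at (57/16, -31/16) (t = 7/16 on AB, s = 1/16 on CD)

Parametrize AB as A + t(B − A) = (4 + -1 t, -5 + 7 t) and CD as C + s(D − C) = (4 + -7 s, -2 + 1 s). Solve the linear system for (t, s). Determinant = -48 ≠ 0, so a unique intersection of the containing lines exists. Solution: t = 7/16, s = 1/16 — both in [0, 1], so the segments cross. Intersection point: (57/16, -31/16).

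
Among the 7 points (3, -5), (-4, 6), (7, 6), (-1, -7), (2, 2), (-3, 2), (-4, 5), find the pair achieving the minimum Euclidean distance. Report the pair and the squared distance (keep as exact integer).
Pair = ((-4, 6), (-4, 5)); squared distance = 1

Compute all C(7, 2) = 21 pairwise squared distances (x_i − x_j)² + (y_i − y_j)². The minimum is 1, attained by the pair ((-4, 6), (-4, 5)).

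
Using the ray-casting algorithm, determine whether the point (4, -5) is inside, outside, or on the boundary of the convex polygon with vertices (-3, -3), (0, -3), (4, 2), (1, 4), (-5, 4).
The point (4, -5) lies strictly outside the polygon

Cast a horizontal ray to the right from the query point and count how many polygon edges it crosses (each edge strictly once or zero times, handled with the usual half-open convention). 
Parity of crossings → even ⇒ outside.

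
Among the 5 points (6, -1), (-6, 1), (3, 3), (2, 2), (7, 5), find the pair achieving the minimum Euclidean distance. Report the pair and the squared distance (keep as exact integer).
Pair = ((3, 3), (2, 2)); squared distance = 2

Compute all C(5, 2) = 10 pairwise squared distances (x_i − x_j)² + (y_i − y_j)². The minimum is 2, attained by the pair ((3, 3), (2, 2)).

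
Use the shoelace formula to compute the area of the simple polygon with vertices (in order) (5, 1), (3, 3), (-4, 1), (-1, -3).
Area = 27

Shoelace formula: Area = (1/2) |Σ_i (x_i · y_{i+1} − x_{i+1} · y_i)| (indices mod n). Compute each cross term:
  (5)(3) − (3)(1) = 12
  (3)(1) − (-4)(3) = 15
  (-4)(-3) − (-1)(1) = 13
  (-1)(1) − (5)(-3) = 14
Sum = 54, so (signed) Area = 54/2 = 27, |Area| = 27.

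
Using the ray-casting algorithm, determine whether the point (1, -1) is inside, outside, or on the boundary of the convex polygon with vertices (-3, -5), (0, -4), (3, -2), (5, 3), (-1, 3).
The point (1, -1) lies strictly inside the polygon

Cast a horizontal ray to the right from the query point and count how many polygon edges it crosses (each edge strictly once or zero times, handled with the usual half-open convention). 
Parity of crossings → odd ⇒ inside.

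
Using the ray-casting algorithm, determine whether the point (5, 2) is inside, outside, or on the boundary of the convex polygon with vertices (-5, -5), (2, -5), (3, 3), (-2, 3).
The point (5, 2) lies strictly outside the polygon

Cast a horizontal ray to the right from the query point and count how many polygon edges it crosses (each edge strictly once or zero times, handled with the usual half-open convention). 
Parity of crossings → even ⇒ outside.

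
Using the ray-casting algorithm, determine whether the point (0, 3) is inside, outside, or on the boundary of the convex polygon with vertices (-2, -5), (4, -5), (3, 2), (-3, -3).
The point (0, 3) lies strictly outside the polygon

Cast a horizontal ray to the right from the query point and count how many polygon edges it crosses (each edge strictly once or zero times, handled with the usual half-open convention). 
Parity of crossings → even ⇒ outside.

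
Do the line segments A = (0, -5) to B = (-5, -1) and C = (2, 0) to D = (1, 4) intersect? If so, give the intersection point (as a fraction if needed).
No (intersection of containing lines falls outside at least one segment)

Parametrize and solve: t = -13/16, s = -33/16. At least one of these is outside [0, 1], so the segments do not intersect.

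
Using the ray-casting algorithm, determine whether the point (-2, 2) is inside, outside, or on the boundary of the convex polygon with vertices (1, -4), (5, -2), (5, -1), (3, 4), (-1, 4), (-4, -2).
The point (-2, 2) lies on the polygon boundary

Boundary check: the query satisfies the collinearity and bounding-box conditions for some polygon edge, so it lies exactly on the boundary.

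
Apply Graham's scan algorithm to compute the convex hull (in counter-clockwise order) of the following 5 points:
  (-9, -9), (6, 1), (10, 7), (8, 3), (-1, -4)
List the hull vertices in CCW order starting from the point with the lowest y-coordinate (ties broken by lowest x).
Hull (CCW) = [(-9, -9), (-1, -4), (6, 1), (8, 3), (10, 7)]

Graham scan procedure:
  1. Find the pivot p₀ = point with lowest y (tie → lowest x): (-9, -9).
  2. Sort the remaining points by polar angle around p₀.
  3. Walk through sorted points, maintaining a stack; pop the top while the last three entries make a non-left turn (cross product ≤ 0).
  4. Final stack is the convex hull in CCW order: (-9, -9), (-1, -4), (6, 1), (8, 3), (10, 7).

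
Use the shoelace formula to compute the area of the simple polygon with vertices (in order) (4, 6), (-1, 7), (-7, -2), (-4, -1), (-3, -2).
Area = 79/2

Shoelace formula: Area = (1/2) |Σ_i (x_i · y_{i+1} − x_{i+1} · y_i)| (indices mod n). Compute each cross term:
  (4)(7) − (-1)(6) = 34
  (-1)(-2) − (-7)(7) = 51
  (-7)(-1) − (-4)(-2) = -1
  (-4)(-2) − (-3)(-1) = 5
  (-3)(6) − (4)(-2) = -10
Sum = 79, so (signed) Area = 79/2 = 79/2, |Area| = 79/2.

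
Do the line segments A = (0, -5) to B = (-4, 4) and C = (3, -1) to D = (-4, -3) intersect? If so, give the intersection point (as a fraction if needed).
Yes; intersection at (-88/71, -157/71) (t = 22/71 on AB, s = 43/71 on CD)

Parametrize AB as A + t(B − A) = (0 + -4 t, -5 + 9 t) and CD as C + s(D − C) = (3 + -7 s, -1 + -2 s). Solve the linear system for (t, s). Determinant = -71 ≠ 0, so a unique intersection of the containing lines exists. Solution: t = 22/71, s = 43/71 — both in [0, 1], so the segments cross. Intersection point: (-88/71, -157/71).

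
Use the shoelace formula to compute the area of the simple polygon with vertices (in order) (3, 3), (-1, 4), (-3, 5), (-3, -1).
Area = 17

Shoelace formula: Area = (1/2) |Σ_i (x_i · y_{i+1} − x_{i+1} · y_i)| (indices mod n). Compute each cross term:
  (3)(4) − (-1)(3) = 15
  (-1)(5) − (-3)(4) = 7
  (-3)(-1) − (-3)(5) = 18
  (-3)(3) − (3)(-1) = -6
Sum = 34, so (signed) Area = 34/2 = 17, |Area| = 17.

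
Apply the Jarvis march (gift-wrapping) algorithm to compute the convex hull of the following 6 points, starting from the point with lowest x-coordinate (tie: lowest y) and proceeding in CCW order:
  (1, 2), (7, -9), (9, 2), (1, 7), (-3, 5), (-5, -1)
Hull (CCW) = [(-5, -1), (7, -9), (9, 2), (1, 7), (-3, 5)]

Jarvis march: at each step, from the current hull vertex p, select the next vertex q as the point such that every other point lies strictly to the left of (or on) the directed line p → q. (Equivalently: for every other point r, the cross product (q − p) × (r − p) ≥ 0.)
Starting point (lowest x, tie lowest y): (-5, -1). Wrap until returning to start. Resulting hull: (-5, -1), (7, -9), (9, 2), (1, 7), (-3, 5).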